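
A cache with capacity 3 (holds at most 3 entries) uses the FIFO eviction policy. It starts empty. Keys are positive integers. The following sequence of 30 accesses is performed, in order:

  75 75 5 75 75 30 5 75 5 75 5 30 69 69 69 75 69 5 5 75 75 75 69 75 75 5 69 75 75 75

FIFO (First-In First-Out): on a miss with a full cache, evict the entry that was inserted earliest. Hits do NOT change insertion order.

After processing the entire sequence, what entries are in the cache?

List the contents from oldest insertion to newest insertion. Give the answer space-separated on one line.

FIFO simulation (capacity=3):
  1. access 75: MISS. Cache (old->new): [75]
  2. access 75: HIT. Cache (old->new): [75]
  3. access 5: MISS. Cache (old->new): [75 5]
  4. access 75: HIT. Cache (old->new): [75 5]
  5. access 75: HIT. Cache (old->new): [75 5]
  6. access 30: MISS. Cache (old->new): [75 5 30]
  7. access 5: HIT. Cache (old->new): [75 5 30]
  8. access 75: HIT. Cache (old->new): [75 5 30]
  9. access 5: HIT. Cache (old->new): [75 5 30]
  10. access 75: HIT. Cache (old->new): [75 5 30]
  11. access 5: HIT. Cache (old->new): [75 5 30]
  12. access 30: HIT. Cache (old->new): [75 5 30]
  13. access 69: MISS, evict 75. Cache (old->new): [5 30 69]
  14. access 69: HIT. Cache (old->new): [5 30 69]
  15. access 69: HIT. Cache (old->new): [5 30 69]
  16. access 75: MISS, evict 5. Cache (old->new): [30 69 75]
  17. access 69: HIT. Cache (old->new): [30 69 75]
  18. access 5: MISS, evict 30. Cache (old->new): [69 75 5]
  19. access 5: HIT. Cache (old->new): [69 75 5]
  20. access 75: HIT. Cache (old->new): [69 75 5]
  21. access 75: HIT. Cache (old->new): [69 75 5]
  22. access 75: HIT. Cache (old->new): [69 75 5]
  23. access 69: HIT. Cache (old->new): [69 75 5]
  24. access 75: HIT. Cache (old->new): [69 75 5]
  25. access 75: HIT. Cache (old->new): [69 75 5]
  26. access 5: HIT. Cache (old->new): [69 75 5]
  27. access 69: HIT. Cache (old->new): [69 75 5]
  28. access 75: HIT. Cache (old->new): [69 75 5]
  29. access 75: HIT. Cache (old->new): [69 75 5]
  30. access 75: HIT. Cache (old->new): [69 75 5]
Total: 24 hits, 6 misses, 3 evictions

Answer: 69 75 5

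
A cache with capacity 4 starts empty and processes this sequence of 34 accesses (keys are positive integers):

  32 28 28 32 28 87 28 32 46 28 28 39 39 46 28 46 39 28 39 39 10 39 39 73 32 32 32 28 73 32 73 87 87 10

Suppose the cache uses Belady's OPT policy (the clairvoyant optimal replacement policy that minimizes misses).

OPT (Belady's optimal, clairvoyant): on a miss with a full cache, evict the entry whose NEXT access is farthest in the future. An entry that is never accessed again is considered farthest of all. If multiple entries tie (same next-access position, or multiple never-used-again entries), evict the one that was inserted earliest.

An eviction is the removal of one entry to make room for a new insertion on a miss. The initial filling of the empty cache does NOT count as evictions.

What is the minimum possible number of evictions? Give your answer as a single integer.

Answer: 4

Derivation:
OPT (Belady) simulation (capacity=4):
  1. access 32: MISS. Cache: [32]
  2. access 28: MISS. Cache: [32 28]
  3. access 28: HIT. Next use of 28: step 5. Cache: [32 28]
  4. access 32: HIT. Next use of 32: step 8. Cache: [32 28]
  5. access 28: HIT. Next use of 28: step 7. Cache: [32 28]
  6. access 87: MISS. Cache: [32 28 87]
  7. access 28: HIT. Next use of 28: step 10. Cache: [32 28 87]
  8. access 32: HIT. Next use of 32: step 25. Cache: [32 28 87]
  9. access 46: MISS. Cache: [32 28 87 46]
  10. access 28: HIT. Next use of 28: step 11. Cache: [32 28 87 46]
  11. access 28: HIT. Next use of 28: step 15. Cache: [32 28 87 46]
  12. access 39: MISS, evict 87 (next use: step 32). Cache: [32 28 46 39]
  13. access 39: HIT. Next use of 39: step 17. Cache: [32 28 46 39]
  14. access 46: HIT. Next use of 46: step 16. Cache: [32 28 46 39]
  15. access 28: HIT. Next use of 28: step 18. Cache: [32 28 46 39]
  16. access 46: HIT. Next use of 46: never. Cache: [32 28 46 39]
  17. access 39: HIT. Next use of 39: step 19. Cache: [32 28 46 39]
  18. access 28: HIT. Next use of 28: step 28. Cache: [32 28 46 39]
  19. access 39: HIT. Next use of 39: step 20. Cache: [32 28 46 39]
  20. access 39: HIT. Next use of 39: step 22. Cache: [32 28 46 39]
  21. access 10: MISS, evict 46 (next use: never). Cache: [32 28 39 10]
  22. access 39: HIT. Next use of 39: step 23. Cache: [32 28 39 10]
  23. access 39: HIT. Next use of 39: never. Cache: [32 28 39 10]
  24. access 73: MISS, evict 39 (next use: never). Cache: [32 28 10 73]
  25. access 32: HIT. Next use of 32: step 26. Cache: [32 28 10 73]
  26. access 32: HIT. Next use of 32: step 27. Cache: [32 28 10 73]
  27. access 32: HIT. Next use of 32: step 30. Cache: [32 28 10 73]
  28. access 28: HIT. Next use of 28: never. Cache: [32 28 10 73]
  29. access 73: HIT. Next use of 73: step 31. Cache: [32 28 10 73]
  30. access 32: HIT. Next use of 32: never. Cache: [32 28 10 73]
  31. access 73: HIT. Next use of 73: never. Cache: [32 28 10 73]
  32. access 87: MISS, evict 32 (next use: never). Cache: [28 10 73 87]
  33. access 87: HIT. Next use of 87: never. Cache: [28 10 73 87]
  34. access 10: HIT. Next use of 10: never. Cache: [28 10 73 87]
Total: 26 hits, 8 misses, 4 evictions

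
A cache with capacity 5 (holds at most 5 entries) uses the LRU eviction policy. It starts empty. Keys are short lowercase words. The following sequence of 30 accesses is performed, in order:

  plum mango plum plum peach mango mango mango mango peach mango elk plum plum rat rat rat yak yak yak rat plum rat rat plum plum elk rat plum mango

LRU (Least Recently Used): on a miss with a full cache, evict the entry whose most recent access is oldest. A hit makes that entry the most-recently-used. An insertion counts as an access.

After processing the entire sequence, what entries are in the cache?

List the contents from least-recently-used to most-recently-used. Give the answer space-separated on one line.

LRU simulation (capacity=5):
  1. access plum: MISS. Cache (LRU->MRU): [plum]
  2. access mango: MISS. Cache (LRU->MRU): [plum mango]
  3. access plum: HIT. Cache (LRU->MRU): [mango plum]
  4. access plum: HIT. Cache (LRU->MRU): [mango plum]
  5. access peach: MISS. Cache (LRU->MRU): [mango plum peach]
  6. access mango: HIT. Cache (LRU->MRU): [plum peach mango]
  7. access mango: HIT. Cache (LRU->MRU): [plum peach mango]
  8. access mango: HIT. Cache (LRU->MRU): [plum peach mango]
  9. access mango: HIT. Cache (LRU->MRU): [plum peach mango]
  10. access peach: HIT. Cache (LRU->MRU): [plum mango peach]
  11. access mango: HIT. Cache (LRU->MRU): [plum peach mango]
  12. access elk: MISS. Cache (LRU->MRU): [plum peach mango elk]
  13. access plum: HIT. Cache (LRU->MRU): [peach mango elk plum]
  14. access plum: HIT. Cache (LRU->MRU): [peach mango elk plum]
  15. access rat: MISS. Cache (LRU->MRU): [peach mango elk plum rat]
  16. access rat: HIT. Cache (LRU->MRU): [peach mango elk plum rat]
  17. access rat: HIT. Cache (LRU->MRU): [peach mango elk plum rat]
  18. access yak: MISS, evict peach. Cache (LRU->MRU): [mango elk plum rat yak]
  19. access yak: HIT. Cache (LRU->MRU): [mango elk plum rat yak]
  20. access yak: HIT. Cache (LRU->MRU): [mango elk plum rat yak]
  21. access rat: HIT. Cache (LRU->MRU): [mango elk plum yak rat]
  22. access plum: HIT. Cache (LRU->MRU): [mango elk yak rat plum]
  23. access rat: HIT. Cache (LRU->MRU): [mango elk yak plum rat]
  24. access rat: HIT. Cache (LRU->MRU): [mango elk yak plum rat]
  25. access plum: HIT. Cache (LRU->MRU): [mango elk yak rat plum]
  26. access plum: HIT. Cache (LRU->MRU): [mango elk yak rat plum]
  27. access elk: HIT. Cache (LRU->MRU): [mango yak rat plum elk]
  28. access rat: HIT. Cache (LRU->MRU): [mango yak plum elk rat]
  29. access plum: HIT. Cache (LRU->MRU): [mango yak elk rat plum]
  30. access mango: HIT. Cache (LRU->MRU): [yak elk rat plum mango]
Total: 24 hits, 6 misses, 1 evictions

Answer: yak elk rat plum mango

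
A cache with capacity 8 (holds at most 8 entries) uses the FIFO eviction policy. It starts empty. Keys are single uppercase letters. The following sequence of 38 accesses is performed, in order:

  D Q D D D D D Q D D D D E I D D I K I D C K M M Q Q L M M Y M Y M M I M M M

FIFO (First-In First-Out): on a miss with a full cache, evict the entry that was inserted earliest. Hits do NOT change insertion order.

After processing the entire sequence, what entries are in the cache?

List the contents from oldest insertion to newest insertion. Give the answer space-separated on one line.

Answer: Q E I K C M L Y

Derivation:
FIFO simulation (capacity=8):
  1. access D: MISS. Cache (old->new): [D]
  2. access Q: MISS. Cache (old->new): [D Q]
  3. access D: HIT. Cache (old->new): [D Q]
  4. access D: HIT. Cache (old->new): [D Q]
  5. access D: HIT. Cache (old->new): [D Q]
  6. access D: HIT. Cache (old->new): [D Q]
  7. access D: HIT. Cache (old->new): [D Q]
  8. access Q: HIT. Cache (old->new): [D Q]
  9. access D: HIT. Cache (old->new): [D Q]
  10. access D: HIT. Cache (old->new): [D Q]
  11. access D: HIT. Cache (old->new): [D Q]
  12. access D: HIT. Cache (old->new): [D Q]
  13. access E: MISS. Cache (old->new): [D Q E]
  14. access I: MISS. Cache (old->new): [D Q E I]
  15. access D: HIT. Cache (old->new): [D Q E I]
  16. access D: HIT. Cache (old->new): [D Q E I]
  17. access I: HIT. Cache (old->new): [D Q E I]
  18. access K: MISS. Cache (old->new): [D Q E I K]
  19. access I: HIT. Cache (old->new): [D Q E I K]
  20. access D: HIT. Cache (old->new): [D Q E I K]
  21. access C: MISS. Cache (old->new): [D Q E I K C]
  22. access K: HIT. Cache (old->new): [D Q E I K C]
  23. access M: MISS. Cache (old->new): [D Q E I K C M]
  24. access M: HIT. Cache (old->new): [D Q E I K C M]
  25. access Q: HIT. Cache (old->new): [D Q E I K C M]
  26. access Q: HIT. Cache (old->new): [D Q E I K C M]
  27. access L: MISS. Cache (old->new): [D Q E I K C M L]
  28. access M: HIT. Cache (old->new): [D Q E I K C M L]
  29. access M: HIT. Cache (old->new): [D Q E I K C M L]
  30. access Y: MISS, evict D. Cache (old->new): [Q E I K C M L Y]
  31. access M: HIT. Cache (old->new): [Q E I K C M L Y]
  32. access Y: HIT. Cache (old->new): [Q E I K C M L Y]
  33. access M: HIT. Cache (old->new): [Q E I K C M L Y]
  34. access M: HIT. Cache (old->new): [Q E I K C M L Y]
  35. access I: HIT. Cache (old->new): [Q E I K C M L Y]
  36. access M: HIT. Cache (old->new): [Q E I K C M L Y]
  37. access M: HIT. Cache (old->new): [Q E I K C M L Y]
  38. access M: HIT. Cache (old->new): [Q E I K C M L Y]
Total: 29 hits, 9 misses, 1 evictions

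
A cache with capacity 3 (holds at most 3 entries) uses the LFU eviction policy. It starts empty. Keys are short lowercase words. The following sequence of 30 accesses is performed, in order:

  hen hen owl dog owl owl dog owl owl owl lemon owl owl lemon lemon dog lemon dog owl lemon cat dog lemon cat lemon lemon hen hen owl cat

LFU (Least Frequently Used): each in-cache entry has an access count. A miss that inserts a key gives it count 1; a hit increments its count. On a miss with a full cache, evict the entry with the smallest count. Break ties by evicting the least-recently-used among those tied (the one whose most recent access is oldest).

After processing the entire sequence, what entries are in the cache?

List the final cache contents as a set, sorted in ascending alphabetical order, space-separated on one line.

LFU simulation (capacity=3):
  1. access hen: MISS. Cache: [hen(c=1)]
  2. access hen: HIT, count now 2. Cache: [hen(c=2)]
  3. access owl: MISS. Cache: [owl(c=1) hen(c=2)]
  4. access dog: MISS. Cache: [owl(c=1) dog(c=1) hen(c=2)]
  5. access owl: HIT, count now 2. Cache: [dog(c=1) hen(c=2) owl(c=2)]
  6. access owl: HIT, count now 3. Cache: [dog(c=1) hen(c=2) owl(c=3)]
  7. access dog: HIT, count now 2. Cache: [hen(c=2) dog(c=2) owl(c=3)]
  8. access owl: HIT, count now 4. Cache: [hen(c=2) dog(c=2) owl(c=4)]
  9. access owl: HIT, count now 5. Cache: [hen(c=2) dog(c=2) owl(c=5)]
  10. access owl: HIT, count now 6. Cache: [hen(c=2) dog(c=2) owl(c=6)]
  11. access lemon: MISS, evict hen(c=2). Cache: [lemon(c=1) dog(c=2) owl(c=6)]
  12. access owl: HIT, count now 7. Cache: [lemon(c=1) dog(c=2) owl(c=7)]
  13. access owl: HIT, count now 8. Cache: [lemon(c=1) dog(c=2) owl(c=8)]
  14. access lemon: HIT, count now 2. Cache: [dog(c=2) lemon(c=2) owl(c=8)]
  15. access lemon: HIT, count now 3. Cache: [dog(c=2) lemon(c=3) owl(c=8)]
  16. access dog: HIT, count now 3. Cache: [lemon(c=3) dog(c=3) owl(c=8)]
  17. access lemon: HIT, count now 4. Cache: [dog(c=3) lemon(c=4) owl(c=8)]
  18. access dog: HIT, count now 4. Cache: [lemon(c=4) dog(c=4) owl(c=8)]
  19. access owl: HIT, count now 9. Cache: [lemon(c=4) dog(c=4) owl(c=9)]
  20. access lemon: HIT, count now 5. Cache: [dog(c=4) lemon(c=5) owl(c=9)]
  21. access cat: MISS, evict dog(c=4). Cache: [cat(c=1) lemon(c=5) owl(c=9)]
  22. access dog: MISS, evict cat(c=1). Cache: [dog(c=1) lemon(c=5) owl(c=9)]
  23. access lemon: HIT, count now 6. Cache: [dog(c=1) lemon(c=6) owl(c=9)]
  24. access cat: MISS, evict dog(c=1). Cache: [cat(c=1) lemon(c=6) owl(c=9)]
  25. access lemon: HIT, count now 7. Cache: [cat(c=1) lemon(c=7) owl(c=9)]
  26. access lemon: HIT, count now 8. Cache: [cat(c=1) lemon(c=8) owl(c=9)]
  27. access hen: MISS, evict cat(c=1). Cache: [hen(c=1) lemon(c=8) owl(c=9)]
  28. access hen: HIT, count now 2. Cache: [hen(c=2) lemon(c=8) owl(c=9)]
  29. access owl: HIT, count now 10. Cache: [hen(c=2) lemon(c=8) owl(c=10)]
  30. access cat: MISS, evict hen(c=2). Cache: [cat(c=1) lemon(c=8) owl(c=10)]
Total: 21 hits, 9 misses, 6 evictions

Answer: cat lemon owl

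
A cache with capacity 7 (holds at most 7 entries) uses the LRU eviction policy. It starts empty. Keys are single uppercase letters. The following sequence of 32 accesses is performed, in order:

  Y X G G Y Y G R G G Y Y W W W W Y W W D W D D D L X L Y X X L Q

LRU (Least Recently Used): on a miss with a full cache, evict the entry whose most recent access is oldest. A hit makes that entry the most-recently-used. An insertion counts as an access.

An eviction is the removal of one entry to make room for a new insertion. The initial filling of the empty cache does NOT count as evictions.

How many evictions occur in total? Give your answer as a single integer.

LRU simulation (capacity=7):
  1. access Y: MISS. Cache (LRU->MRU): [Y]
  2. access X: MISS. Cache (LRU->MRU): [Y X]
  3. access G: MISS. Cache (LRU->MRU): [Y X G]
  4. access G: HIT. Cache (LRU->MRU): [Y X G]
  5. access Y: HIT. Cache (LRU->MRU): [X G Y]
  6. access Y: HIT. Cache (LRU->MRU): [X G Y]
  7. access G: HIT. Cache (LRU->MRU): [X Y G]
  8. access R: MISS. Cache (LRU->MRU): [X Y G R]
  9. access G: HIT. Cache (LRU->MRU): [X Y R G]
  10. access G: HIT. Cache (LRU->MRU): [X Y R G]
  11. access Y: HIT. Cache (LRU->MRU): [X R G Y]
  12. access Y: HIT. Cache (LRU->MRU): [X R G Y]
  13. access W: MISS. Cache (LRU->MRU): [X R G Y W]
  14. access W: HIT. Cache (LRU->MRU): [X R G Y W]
  15. access W: HIT. Cache (LRU->MRU): [X R G Y W]
  16. access W: HIT. Cache (LRU->MRU): [X R G Y W]
  17. access Y: HIT. Cache (LRU->MRU): [X R G W Y]
  18. access W: HIT. Cache (LRU->MRU): [X R G Y W]
  19. access W: HIT. Cache (LRU->MRU): [X R G Y W]
  20. access D: MISS. Cache (LRU->MRU): [X R G Y W D]
  21. access W: HIT. Cache (LRU->MRU): [X R G Y D W]
  22. access D: HIT. Cache (LRU->MRU): [X R G Y W D]
  23. access D: HIT. Cache (LRU->MRU): [X R G Y W D]
  24. access D: HIT. Cache (LRU->MRU): [X R G Y W D]
  25. access L: MISS. Cache (LRU->MRU): [X R G Y W D L]
  26. access X: HIT. Cache (LRU->MRU): [R G Y W D L X]
  27. access L: HIT. Cache (LRU->MRU): [R G Y W D X L]
  28. access Y: HIT. Cache (LRU->MRU): [R G W D X L Y]
  29. access X: HIT. Cache (LRU->MRU): [R G W D L Y X]
  30. access X: HIT. Cache (LRU->MRU): [R G W D L Y X]
  31. access L: HIT. Cache (LRU->MRU): [R G W D Y X L]
  32. access Q: MISS, evict R. Cache (LRU->MRU): [G W D Y X L Q]
Total: 24 hits, 8 misses, 1 evictions

Answer: 1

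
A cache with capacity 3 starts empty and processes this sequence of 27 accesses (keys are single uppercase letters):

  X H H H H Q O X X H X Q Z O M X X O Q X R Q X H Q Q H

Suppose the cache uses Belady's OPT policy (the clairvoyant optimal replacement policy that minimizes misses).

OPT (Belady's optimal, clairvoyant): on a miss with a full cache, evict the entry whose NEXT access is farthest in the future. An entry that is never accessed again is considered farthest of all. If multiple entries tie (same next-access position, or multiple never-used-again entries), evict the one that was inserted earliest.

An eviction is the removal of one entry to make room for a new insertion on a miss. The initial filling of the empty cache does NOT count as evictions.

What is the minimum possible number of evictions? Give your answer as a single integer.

Answer: 7

Derivation:
OPT (Belady) simulation (capacity=3):
  1. access X: MISS. Cache: [X]
  2. access H: MISS. Cache: [X H]
  3. access H: HIT. Next use of H: step 4. Cache: [X H]
  4. access H: HIT. Next use of H: step 5. Cache: [X H]
  5. access H: HIT. Next use of H: step 10. Cache: [X H]
  6. access Q: MISS. Cache: [X H Q]
  7. access O: MISS, evict Q (next use: step 12). Cache: [X H O]
  8. access X: HIT. Next use of X: step 9. Cache: [X H O]
  9. access X: HIT. Next use of X: step 11. Cache: [X H O]
  10. access H: HIT. Next use of H: step 24. Cache: [X H O]
  11. access X: HIT. Next use of X: step 16. Cache: [X H O]
  12. access Q: MISS, evict H (next use: step 24). Cache: [X O Q]
  13. access Z: MISS, evict Q (next use: step 19). Cache: [X O Z]
  14. access O: HIT. Next use of O: step 18. Cache: [X O Z]
  15. access M: MISS, evict Z (next use: never). Cache: [X O M]
  16. access X: HIT. Next use of X: step 17. Cache: [X O M]
  17. access X: HIT. Next use of X: step 20. Cache: [X O M]
  18. access O: HIT. Next use of O: never. Cache: [X O M]
  19. access Q: MISS, evict O (next use: never). Cache: [X M Q]
  20. access X: HIT. Next use of X: step 23. Cache: [X M Q]
  21. access R: MISS, evict M (next use: never). Cache: [X Q R]
  22. access Q: HIT. Next use of Q: step 25. Cache: [X Q R]
  23. access X: HIT. Next use of X: never. Cache: [X Q R]
  24. access H: MISS, evict X (next use: never). Cache: [Q R H]
  25. access Q: HIT. Next use of Q: step 26. Cache: [Q R H]
  26. access Q: HIT. Next use of Q: never. Cache: [Q R H]
  27. access H: HIT. Next use of H: never. Cache: [Q R H]
Total: 17 hits, 10 misses, 7 evictions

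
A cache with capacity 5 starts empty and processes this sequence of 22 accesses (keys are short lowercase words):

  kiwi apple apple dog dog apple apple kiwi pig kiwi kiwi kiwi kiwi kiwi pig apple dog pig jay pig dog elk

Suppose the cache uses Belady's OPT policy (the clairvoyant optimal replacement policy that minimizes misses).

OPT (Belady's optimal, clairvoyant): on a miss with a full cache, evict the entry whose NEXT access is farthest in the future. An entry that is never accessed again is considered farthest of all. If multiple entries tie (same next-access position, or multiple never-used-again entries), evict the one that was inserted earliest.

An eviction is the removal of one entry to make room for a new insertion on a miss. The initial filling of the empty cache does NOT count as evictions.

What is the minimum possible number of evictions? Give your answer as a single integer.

Answer: 1

Derivation:
OPT (Belady) simulation (capacity=5):
  1. access kiwi: MISS. Cache: [kiwi]
  2. access apple: MISS. Cache: [kiwi apple]
  3. access apple: HIT. Next use of apple: step 6. Cache: [kiwi apple]
  4. access dog: MISS. Cache: [kiwi apple dog]
  5. access dog: HIT. Next use of dog: step 17. Cache: [kiwi apple dog]
  6. access apple: HIT. Next use of apple: step 7. Cache: [kiwi apple dog]
  7. access apple: HIT. Next use of apple: step 16. Cache: [kiwi apple dog]
  8. access kiwi: HIT. Next use of kiwi: step 10. Cache: [kiwi apple dog]
  9. access pig: MISS. Cache: [kiwi apple dog pig]
  10. access kiwi: HIT. Next use of kiwi: step 11. Cache: [kiwi apple dog pig]
  11. access kiwi: HIT. Next use of kiwi: step 12. Cache: [kiwi apple dog pig]
  12. access kiwi: HIT. Next use of kiwi: step 13. Cache: [kiwi apple dog pig]
  13. access kiwi: HIT. Next use of kiwi: step 14. Cache: [kiwi apple dog pig]
  14. access kiwi: HIT. Next use of kiwi: never. Cache: [kiwi apple dog pig]
  15. access pig: HIT. Next use of pig: step 18. Cache: [kiwi apple dog pig]
  16. access apple: HIT. Next use of apple: never. Cache: [kiwi apple dog pig]
  17. access dog: HIT. Next use of dog: step 21. Cache: [kiwi apple dog pig]
  18. access pig: HIT. Next use of pig: step 20. Cache: [kiwi apple dog pig]
  19. access jay: MISS. Cache: [kiwi apple dog pig jay]
  20. access pig: HIT. Next use of pig: never. Cache: [kiwi apple dog pig jay]
  21. access dog: HIT. Next use of dog: never. Cache: [kiwi apple dog pig jay]
  22. access elk: MISS, evict kiwi (next use: never). Cache: [apple dog pig jay elk]
Total: 16 hits, 6 misses, 1 evictions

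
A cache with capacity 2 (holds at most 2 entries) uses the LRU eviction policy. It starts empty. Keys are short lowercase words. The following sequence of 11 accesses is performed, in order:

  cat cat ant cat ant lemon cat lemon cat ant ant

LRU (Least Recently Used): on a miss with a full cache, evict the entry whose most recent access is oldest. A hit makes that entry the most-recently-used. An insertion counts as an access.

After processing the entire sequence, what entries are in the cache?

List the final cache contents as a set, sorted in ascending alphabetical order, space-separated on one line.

LRU simulation (capacity=2):
  1. access cat: MISS. Cache (LRU->MRU): [cat]
  2. access cat: HIT. Cache (LRU->MRU): [cat]
  3. access ant: MISS. Cache (LRU->MRU): [cat ant]
  4. access cat: HIT. Cache (LRU->MRU): [ant cat]
  5. access ant: HIT. Cache (LRU->MRU): [cat ant]
  6. access lemon: MISS, evict cat. Cache (LRU->MRU): [ant lemon]
  7. access cat: MISS, evict ant. Cache (LRU->MRU): [lemon cat]
  8. access lemon: HIT. Cache (LRU->MRU): [cat lemon]
  9. access cat: HIT. Cache (LRU->MRU): [lemon cat]
  10. access ant: MISS, evict lemon. Cache (LRU->MRU): [cat ant]
  11. access ant: HIT. Cache (LRU->MRU): [cat ant]
Total: 6 hits, 5 misses, 3 evictions

Answer: ant cat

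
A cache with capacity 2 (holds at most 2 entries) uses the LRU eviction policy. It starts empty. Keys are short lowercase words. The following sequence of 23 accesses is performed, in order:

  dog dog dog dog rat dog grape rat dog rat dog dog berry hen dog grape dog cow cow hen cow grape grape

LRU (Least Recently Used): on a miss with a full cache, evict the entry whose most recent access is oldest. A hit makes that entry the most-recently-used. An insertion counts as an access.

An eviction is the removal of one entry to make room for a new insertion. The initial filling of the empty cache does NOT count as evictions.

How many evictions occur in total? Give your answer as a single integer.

LRU simulation (capacity=2):
  1. access dog: MISS. Cache (LRU->MRU): [dog]
  2. access dog: HIT. Cache (LRU->MRU): [dog]
  3. access dog: HIT. Cache (LRU->MRU): [dog]
  4. access dog: HIT. Cache (LRU->MRU): [dog]
  5. access rat: MISS. Cache (LRU->MRU): [dog rat]
  6. access dog: HIT. Cache (LRU->MRU): [rat dog]
  7. access grape: MISS, evict rat. Cache (LRU->MRU): [dog grape]
  8. access rat: MISS, evict dog. Cache (LRU->MRU): [grape rat]
  9. access dog: MISS, evict grape. Cache (LRU->MRU): [rat dog]
  10. access rat: HIT. Cache (LRU->MRU): [dog rat]
  11. access dog: HIT. Cache (LRU->MRU): [rat dog]
  12. access dog: HIT. Cache (LRU->MRU): [rat dog]
  13. access berry: MISS, evict rat. Cache (LRU->MRU): [dog berry]
  14. access hen: MISS, evict dog. Cache (LRU->MRU): [berry hen]
  15. access dog: MISS, evict berry. Cache (LRU->MRU): [hen dog]
  16. access grape: MISS, evict hen. Cache (LRU->MRU): [dog grape]
  17. access dog: HIT. Cache (LRU->MRU): [grape dog]
  18. access cow: MISS, evict grape. Cache (LRU->MRU): [dog cow]
  19. access cow: HIT. Cache (LRU->MRU): [dog cow]
  20. access hen: MISS, evict dog. Cache (LRU->MRU): [cow hen]
  21. access cow: HIT. Cache (LRU->MRU): [hen cow]
  22. access grape: MISS, evict hen. Cache (LRU->MRU): [cow grape]
  23. access grape: HIT. Cache (LRU->MRU): [cow grape]
Total: 11 hits, 12 misses, 10 evictions

Answer: 10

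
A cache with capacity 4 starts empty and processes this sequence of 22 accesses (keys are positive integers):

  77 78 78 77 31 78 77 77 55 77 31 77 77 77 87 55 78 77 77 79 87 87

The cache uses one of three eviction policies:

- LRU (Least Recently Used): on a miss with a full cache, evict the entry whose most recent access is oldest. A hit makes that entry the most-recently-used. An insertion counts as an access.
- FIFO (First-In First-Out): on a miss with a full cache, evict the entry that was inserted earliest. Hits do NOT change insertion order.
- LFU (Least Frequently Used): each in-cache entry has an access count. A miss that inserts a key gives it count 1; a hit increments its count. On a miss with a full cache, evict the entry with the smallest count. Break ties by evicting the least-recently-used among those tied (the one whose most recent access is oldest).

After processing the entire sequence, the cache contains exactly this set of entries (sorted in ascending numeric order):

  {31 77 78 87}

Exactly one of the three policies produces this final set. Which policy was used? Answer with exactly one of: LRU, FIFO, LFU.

Answer: LFU

Derivation:
Simulating under each policy and comparing final sets:
  LRU: final set = {77 78 79 87} -> differs
  FIFO: final set = {55 77 79 87} -> differs
  LFU: final set = {31 77 78 87} -> MATCHES target
Only LFU produces the target set.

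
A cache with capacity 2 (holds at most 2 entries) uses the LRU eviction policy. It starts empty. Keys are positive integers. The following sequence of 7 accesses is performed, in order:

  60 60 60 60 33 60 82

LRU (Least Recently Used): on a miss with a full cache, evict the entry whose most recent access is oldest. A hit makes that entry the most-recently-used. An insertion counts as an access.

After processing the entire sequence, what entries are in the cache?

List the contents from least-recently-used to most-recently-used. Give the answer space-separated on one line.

Answer: 60 82

Derivation:
LRU simulation (capacity=2):
  1. access 60: MISS. Cache (LRU->MRU): [60]
  2. access 60: HIT. Cache (LRU->MRU): [60]
  3. access 60: HIT. Cache (LRU->MRU): [60]
  4. access 60: HIT. Cache (LRU->MRU): [60]
  5. access 33: MISS. Cache (LRU->MRU): [60 33]
  6. access 60: HIT. Cache (LRU->MRU): [33 60]
  7. access 82: MISS, evict 33. Cache (LRU->MRU): [60 82]
Total: 4 hits, 3 misses, 1 evictions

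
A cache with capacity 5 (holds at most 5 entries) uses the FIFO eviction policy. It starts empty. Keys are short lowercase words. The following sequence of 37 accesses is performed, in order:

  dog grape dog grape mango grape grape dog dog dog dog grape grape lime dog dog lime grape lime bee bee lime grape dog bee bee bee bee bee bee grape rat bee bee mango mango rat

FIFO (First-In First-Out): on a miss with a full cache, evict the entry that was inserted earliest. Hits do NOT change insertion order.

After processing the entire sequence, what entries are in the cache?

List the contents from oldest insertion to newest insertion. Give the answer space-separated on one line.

FIFO simulation (capacity=5):
  1. access dog: MISS. Cache (old->new): [dog]
  2. access grape: MISS. Cache (old->new): [dog grape]
  3. access dog: HIT. Cache (old->new): [dog grape]
  4. access grape: HIT. Cache (old->new): [dog grape]
  5. access mango: MISS. Cache (old->new): [dog grape mango]
  6. access grape: HIT. Cache (old->new): [dog grape mango]
  7. access grape: HIT. Cache (old->new): [dog grape mango]
  8. access dog: HIT. Cache (old->new): [dog grape mango]
  9. access dog: HIT. Cache (old->new): [dog grape mango]
  10. access dog: HIT. Cache (old->new): [dog grape mango]
  11. access dog: HIT. Cache (old->new): [dog grape mango]
  12. access grape: HIT. Cache (old->new): [dog grape mango]
  13. access grape: HIT. Cache (old->new): [dog grape mango]
  14. access lime: MISS. Cache (old->new): [dog grape mango lime]
  15. access dog: HIT. Cache (old->new): [dog grape mango lime]
  16. access dog: HIT. Cache (old->new): [dog grape mango lime]
  17. access lime: HIT. Cache (old->new): [dog grape mango lime]
  18. access grape: HIT. Cache (old->new): [dog grape mango lime]
  19. access lime: HIT. Cache (old->new): [dog grape mango lime]
  20. access bee: MISS. Cache (old->new): [dog grape mango lime bee]
  21. access bee: HIT. Cache (old->new): [dog grape mango lime bee]
  22. access lime: HIT. Cache (old->new): [dog grape mango lime bee]
  23. access grape: HIT. Cache (old->new): [dog grape mango lime bee]
  24. access dog: HIT. Cache (old->new): [dog grape mango lime bee]
  25. access bee: HIT. Cache (old->new): [dog grape mango lime bee]
  26. access bee: HIT. Cache (old->new): [dog grape mango lime bee]
  27. access bee: HIT. Cache (old->new): [dog grape mango lime bee]
  28. access bee: HIT. Cache (old->new): [dog grape mango lime bee]
  29. access bee: HIT. Cache (old->new): [dog grape mango lime bee]
  30. access bee: HIT. Cache (old->new): [dog grape mango lime bee]
  31. access grape: HIT. Cache (old->new): [dog grape mango lime bee]
  32. access rat: MISS, evict dog. Cache (old->new): [grape mango lime bee rat]
  33. access bee: HIT. Cache (old->new): [grape mango lime bee rat]
  34. access bee: HIT. Cache (old->new): [grape mango lime bee rat]
  35. access mango: HIT. Cache (old->new): [grape mango lime bee rat]
  36. access mango: HIT. Cache (old->new): [grape mango lime bee rat]
  37. access rat: HIT. Cache (old->new): [grape mango lime bee rat]
Total: 31 hits, 6 misses, 1 evictions

Answer: grape mango lime bee rat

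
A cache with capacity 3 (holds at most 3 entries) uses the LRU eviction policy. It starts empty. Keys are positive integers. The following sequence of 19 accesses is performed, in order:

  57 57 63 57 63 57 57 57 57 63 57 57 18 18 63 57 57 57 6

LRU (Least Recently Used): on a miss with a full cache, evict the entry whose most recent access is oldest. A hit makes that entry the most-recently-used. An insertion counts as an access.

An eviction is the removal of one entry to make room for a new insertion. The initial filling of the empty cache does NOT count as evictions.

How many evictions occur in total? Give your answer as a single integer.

LRU simulation (capacity=3):
  1. access 57: MISS. Cache (LRU->MRU): [57]
  2. access 57: HIT. Cache (LRU->MRU): [57]
  3. access 63: MISS. Cache (LRU->MRU): [57 63]
  4. access 57: HIT. Cache (LRU->MRU): [63 57]
  5. access 63: HIT. Cache (LRU->MRU): [57 63]
  6. access 57: HIT. Cache (LRU->MRU): [63 57]
  7. access 57: HIT. Cache (LRU->MRU): [63 57]
  8. access 57: HIT. Cache (LRU->MRU): [63 57]
  9. access 57: HIT. Cache (LRU->MRU): [63 57]
  10. access 63: HIT. Cache (LRU->MRU): [57 63]
  11. access 57: HIT. Cache (LRU->MRU): [63 57]
  12. access 57: HIT. Cache (LRU->MRU): [63 57]
  13. access 18: MISS. Cache (LRU->MRU): [63 57 18]
  14. access 18: HIT. Cache (LRU->MRU): [63 57 18]
  15. access 63: HIT. Cache (LRU->MRU): [57 18 63]
  16. access 57: HIT. Cache (LRU->MRU): [18 63 57]
  17. access 57: HIT. Cache (LRU->MRU): [18 63 57]
  18. access 57: HIT. Cache (LRU->MRU): [18 63 57]
  19. access 6: MISS, evict 18. Cache (LRU->MRU): [63 57 6]
Total: 15 hits, 4 misses, 1 evictions

Answer: 1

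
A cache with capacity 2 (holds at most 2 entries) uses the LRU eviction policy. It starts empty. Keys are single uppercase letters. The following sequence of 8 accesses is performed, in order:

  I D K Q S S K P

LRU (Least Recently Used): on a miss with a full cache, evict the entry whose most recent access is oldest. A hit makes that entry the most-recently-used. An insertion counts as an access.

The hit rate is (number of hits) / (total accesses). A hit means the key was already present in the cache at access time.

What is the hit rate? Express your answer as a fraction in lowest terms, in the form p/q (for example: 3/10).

LRU simulation (capacity=2):
  1. access I: MISS. Cache (LRU->MRU): [I]
  2. access D: MISS. Cache (LRU->MRU): [I D]
  3. access K: MISS, evict I. Cache (LRU->MRU): [D K]
  4. access Q: MISS, evict D. Cache (LRU->MRU): [K Q]
  5. access S: MISS, evict K. Cache (LRU->MRU): [Q S]
  6. access S: HIT. Cache (LRU->MRU): [Q S]
  7. access K: MISS, evict Q. Cache (LRU->MRU): [S K]
  8. access P: MISS, evict S. Cache (LRU->MRU): [K P]
Total: 1 hits, 7 misses, 5 evictions

Hit rate = 1/8

Answer: 1/8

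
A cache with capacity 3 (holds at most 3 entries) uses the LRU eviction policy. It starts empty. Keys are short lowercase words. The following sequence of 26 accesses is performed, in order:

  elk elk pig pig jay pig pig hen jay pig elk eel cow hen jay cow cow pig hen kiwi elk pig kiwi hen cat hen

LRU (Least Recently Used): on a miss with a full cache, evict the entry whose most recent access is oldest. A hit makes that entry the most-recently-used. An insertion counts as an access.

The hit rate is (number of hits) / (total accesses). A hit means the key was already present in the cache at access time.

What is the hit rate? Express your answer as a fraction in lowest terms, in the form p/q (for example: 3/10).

LRU simulation (capacity=3):
  1. access elk: MISS. Cache (LRU->MRU): [elk]
  2. access elk: HIT. Cache (LRU->MRU): [elk]
  3. access pig: MISS. Cache (LRU->MRU): [elk pig]
  4. access pig: HIT. Cache (LRU->MRU): [elk pig]
  5. access jay: MISS. Cache (LRU->MRU): [elk pig jay]
  6. access pig: HIT. Cache (LRU->MRU): [elk jay pig]
  7. access pig: HIT. Cache (LRU->MRU): [elk jay pig]
  8. access hen: MISS, evict elk. Cache (LRU->MRU): [jay pig hen]
  9. access jay: HIT. Cache (LRU->MRU): [pig hen jay]
  10. access pig: HIT. Cache (LRU->MRU): [hen jay pig]
  11. access elk: MISS, evict hen. Cache (LRU->MRU): [jay pig elk]
  12. access eel: MISS, evict jay. Cache (LRU->MRU): [pig elk eel]
  13. access cow: MISS, evict pig. Cache (LRU->MRU): [elk eel cow]
  14. access hen: MISS, evict elk. Cache (LRU->MRU): [eel cow hen]
  15. access jay: MISS, evict eel. Cache (LRU->MRU): [cow hen jay]
  16. access cow: HIT. Cache (LRU->MRU): [hen jay cow]
  17. access cow: HIT. Cache (LRU->MRU): [hen jay cow]
  18. access pig: MISS, evict hen. Cache (LRU->MRU): [jay cow pig]
  19. access hen: MISS, evict jay. Cache (LRU->MRU): [cow pig hen]
  20. access kiwi: MISS, evict cow. Cache (LRU->MRU): [pig hen kiwi]
  21. access elk: MISS, evict pig. Cache (LRU->MRU): [hen kiwi elk]
  22. access pig: MISS, evict hen. Cache (LRU->MRU): [kiwi elk pig]
  23. access kiwi: HIT. Cache (LRU->MRU): [elk pig kiwi]
  24. access hen: MISS, evict elk. Cache (LRU->MRU): [pig kiwi hen]
  25. access cat: MISS, evict pig. Cache (LRU->MRU): [kiwi hen cat]
  26. access hen: HIT. Cache (LRU->MRU): [kiwi cat hen]
Total: 10 hits, 16 misses, 13 evictions

Hit rate = 10/26 = 5/13

Answer: 5/13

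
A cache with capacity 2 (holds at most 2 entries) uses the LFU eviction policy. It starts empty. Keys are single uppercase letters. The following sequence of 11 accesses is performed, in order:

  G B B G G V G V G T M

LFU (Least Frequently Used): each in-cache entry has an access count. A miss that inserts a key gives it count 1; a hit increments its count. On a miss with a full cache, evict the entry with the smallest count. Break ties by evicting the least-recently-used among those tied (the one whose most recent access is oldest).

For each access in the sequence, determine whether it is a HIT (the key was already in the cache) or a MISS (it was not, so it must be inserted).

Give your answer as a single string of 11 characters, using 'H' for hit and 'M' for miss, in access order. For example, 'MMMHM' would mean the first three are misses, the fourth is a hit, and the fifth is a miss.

Answer: MMHHHMHHHMM

Derivation:
LFU simulation (capacity=2):
  1. access G: MISS. Cache: [G(c=1)]
  2. access B: MISS. Cache: [G(c=1) B(c=1)]
  3. access B: HIT, count now 2. Cache: [G(c=1) B(c=2)]
  4. access G: HIT, count now 2. Cache: [B(c=2) G(c=2)]
  5. access G: HIT, count now 3. Cache: [B(c=2) G(c=3)]
  6. access V: MISS, evict B(c=2). Cache: [V(c=1) G(c=3)]
  7. access G: HIT, count now 4. Cache: [V(c=1) G(c=4)]
  8. access V: HIT, count now 2. Cache: [V(c=2) G(c=4)]
  9. access G: HIT, count now 5. Cache: [V(c=2) G(c=5)]
  10. access T: MISS, evict V(c=2). Cache: [T(c=1) G(c=5)]
  11. access M: MISS, evict T(c=1). Cache: [M(c=1) G(c=5)]
Total: 6 hits, 5 misses, 3 evictions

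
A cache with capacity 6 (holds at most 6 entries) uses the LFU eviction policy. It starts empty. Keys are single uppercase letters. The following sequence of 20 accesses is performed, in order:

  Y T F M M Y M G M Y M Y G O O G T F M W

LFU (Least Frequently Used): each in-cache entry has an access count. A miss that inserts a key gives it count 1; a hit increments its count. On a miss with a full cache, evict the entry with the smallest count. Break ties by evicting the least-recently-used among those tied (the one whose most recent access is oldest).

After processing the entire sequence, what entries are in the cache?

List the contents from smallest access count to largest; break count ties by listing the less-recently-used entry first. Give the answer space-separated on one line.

Answer: W T F G Y M

Derivation:
LFU simulation (capacity=6):
  1. access Y: MISS. Cache: [Y(c=1)]
  2. access T: MISS. Cache: [Y(c=1) T(c=1)]
  3. access F: MISS. Cache: [Y(c=1) T(c=1) F(c=1)]
  4. access M: MISS. Cache: [Y(c=1) T(c=1) F(c=1) M(c=1)]
  5. access M: HIT, count now 2. Cache: [Y(c=1) T(c=1) F(c=1) M(c=2)]
  6. access Y: HIT, count now 2. Cache: [T(c=1) F(c=1) M(c=2) Y(c=2)]
  7. access M: HIT, count now 3. Cache: [T(c=1) F(c=1) Y(c=2) M(c=3)]
  8. access G: MISS. Cache: [T(c=1) F(c=1) G(c=1) Y(c=2) M(c=3)]
  9. access M: HIT, count now 4. Cache: [T(c=1) F(c=1) G(c=1) Y(c=2) M(c=4)]
  10. access Y: HIT, count now 3. Cache: [T(c=1) F(c=1) G(c=1) Y(c=3) M(c=4)]
  11. access M: HIT, count now 5. Cache: [T(c=1) F(c=1) G(c=1) Y(c=3) M(c=5)]
  12. access Y: HIT, count now 4. Cache: [T(c=1) F(c=1) G(c=1) Y(c=4) M(c=5)]
  13. access G: HIT, count now 2. Cache: [T(c=1) F(c=1) G(c=2) Y(c=4) M(c=5)]
  14. access O: MISS. Cache: [T(c=1) F(c=1) O(c=1) G(c=2) Y(c=4) M(c=5)]
  15. access O: HIT, count now 2. Cache: [T(c=1) F(c=1) G(c=2) O(c=2) Y(c=4) M(c=5)]
  16. access G: HIT, count now 3. Cache: [T(c=1) F(c=1) O(c=2) G(c=3) Y(c=4) M(c=5)]
  17. access T: HIT, count now 2. Cache: [F(c=1) O(c=2) T(c=2) G(c=3) Y(c=4) M(c=5)]
  18. access F: HIT, count now 2. Cache: [O(c=2) T(c=2) F(c=2) G(c=3) Y(c=4) M(c=5)]
  19. access M: HIT, count now 6. Cache: [O(c=2) T(c=2) F(c=2) G(c=3) Y(c=4) M(c=6)]
  20. access W: MISS, evict O(c=2). Cache: [W(c=1) T(c=2) F(c=2) G(c=3) Y(c=4) M(c=6)]
Total: 13 hits, 7 misses, 1 evictions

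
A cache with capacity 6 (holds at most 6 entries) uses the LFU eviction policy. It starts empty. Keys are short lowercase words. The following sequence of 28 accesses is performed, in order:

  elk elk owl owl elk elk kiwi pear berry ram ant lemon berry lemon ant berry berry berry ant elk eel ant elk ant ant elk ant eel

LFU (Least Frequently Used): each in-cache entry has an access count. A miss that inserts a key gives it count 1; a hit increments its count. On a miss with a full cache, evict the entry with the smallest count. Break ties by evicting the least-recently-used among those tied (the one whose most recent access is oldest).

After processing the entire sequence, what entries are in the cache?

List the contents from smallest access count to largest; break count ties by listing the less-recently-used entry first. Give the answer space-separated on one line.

LFU simulation (capacity=6):
  1. access elk: MISS. Cache: [elk(c=1)]
  2. access elk: HIT, count now 2. Cache: [elk(c=2)]
  3. access owl: MISS. Cache: [owl(c=1) elk(c=2)]
  4. access owl: HIT, count now 2. Cache: [elk(c=2) owl(c=2)]
  5. access elk: HIT, count now 3. Cache: [owl(c=2) elk(c=3)]
  6. access elk: HIT, count now 4. Cache: [owl(c=2) elk(c=4)]
  7. access kiwi: MISS. Cache: [kiwi(c=1) owl(c=2) elk(c=4)]
  8. access pear: MISS. Cache: [kiwi(c=1) pear(c=1) owl(c=2) elk(c=4)]
  9. access berry: MISS. Cache: [kiwi(c=1) pear(c=1) berry(c=1) owl(c=2) elk(c=4)]
  10. access ram: MISS. Cache: [kiwi(c=1) pear(c=1) berry(c=1) ram(c=1) owl(c=2) elk(c=4)]
  11. access ant: MISS, evict kiwi(c=1). Cache: [pear(c=1) berry(c=1) ram(c=1) ant(c=1) owl(c=2) elk(c=4)]
  12. access lemon: MISS, evict pear(c=1). Cache: [berry(c=1) ram(c=1) ant(c=1) lemon(c=1) owl(c=2) elk(c=4)]
  13. access berry: HIT, count now 2. Cache: [ram(c=1) ant(c=1) lemon(c=1) owl(c=2) berry(c=2) elk(c=4)]
  14. access lemon: HIT, count now 2. Cache: [ram(c=1) ant(c=1) owl(c=2) berry(c=2) lemon(c=2) elk(c=4)]
  15. access ant: HIT, count now 2. Cache: [ram(c=1) owl(c=2) berry(c=2) lemon(c=2) ant(c=2) elk(c=4)]
  16. access berry: HIT, count now 3. Cache: [ram(c=1) owl(c=2) lemon(c=2) ant(c=2) berry(c=3) elk(c=4)]
  17. access berry: HIT, count now 4. Cache: [ram(c=1) owl(c=2) lemon(c=2) ant(c=2) elk(c=4) berry(c=4)]
  18. access berry: HIT, count now 5. Cache: [ram(c=1) owl(c=2) lemon(c=2) ant(c=2) elk(c=4) berry(c=5)]
  19. access ant: HIT, count now 3. Cache: [ram(c=1) owl(c=2) lemon(c=2) ant(c=3) elk(c=4) berry(c=5)]
  20. access elk: HIT, count now 5. Cache: [ram(c=1) owl(c=2) lemon(c=2) ant(c=3) berry(c=5) elk(c=5)]
  21. access eel: MISS, evict ram(c=1). Cache: [eel(c=1) owl(c=2) lemon(c=2) ant(c=3) berry(c=5) elk(c=5)]
  22. access ant: HIT, count now 4. Cache: [eel(c=1) owl(c=2) lemon(c=2) ant(c=4) berry(c=5) elk(c=5)]
  23. access elk: HIT, count now 6. Cache: [eel(c=1) owl(c=2) lemon(c=2) ant(c=4) berry(c=5) elk(c=6)]
  24. access ant: HIT, count now 5. Cache: [eel(c=1) owl(c=2) lemon(c=2) berry(c=5) ant(c=5) elk(c=6)]
  25. access ant: HIT, count now 6. Cache: [eel(c=1) owl(c=2) lemon(c=2) berry(c=5) elk(c=6) ant(c=6)]
  26. access elk: HIT, count now 7. Cache: [eel(c=1) owl(c=2) lemon(c=2) berry(c=5) ant(c=6) elk(c=7)]
  27. access ant: HIT, count now 7. Cache: [eel(c=1) owl(c=2) lemon(c=2) berry(c=5) elk(c=7) ant(c=7)]
  28. access eel: HIT, count now 2. Cache: [owl(c=2) lemon(c=2) eel(c=2) berry(c=5) elk(c=7) ant(c=7)]
Total: 19 hits, 9 misses, 3 evictions

Answer: owl lemon eel berry elk ant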